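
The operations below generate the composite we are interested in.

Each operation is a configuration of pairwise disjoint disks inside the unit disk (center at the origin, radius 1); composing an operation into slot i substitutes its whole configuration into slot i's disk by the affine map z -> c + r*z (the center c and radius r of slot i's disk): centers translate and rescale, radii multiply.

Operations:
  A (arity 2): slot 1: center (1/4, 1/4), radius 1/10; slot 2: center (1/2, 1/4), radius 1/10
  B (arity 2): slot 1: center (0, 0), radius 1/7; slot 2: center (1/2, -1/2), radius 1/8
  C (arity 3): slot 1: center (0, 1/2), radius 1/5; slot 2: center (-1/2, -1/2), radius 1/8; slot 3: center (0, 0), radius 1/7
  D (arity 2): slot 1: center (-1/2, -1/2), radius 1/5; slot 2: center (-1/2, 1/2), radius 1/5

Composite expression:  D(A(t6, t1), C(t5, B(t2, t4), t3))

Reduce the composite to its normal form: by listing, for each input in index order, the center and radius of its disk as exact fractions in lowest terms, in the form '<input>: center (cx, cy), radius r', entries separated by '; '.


t1: center (-2/5, -9/20), radius 1/50; t2: center (-3/5, 2/5), radius 1/280; t3: center (-1/2, 1/2), radius 1/35; t4: center (-47/80, 31/80), radius 1/320; t5: center (-1/2, 3/5), radius 1/25; t6: center (-9/20, -9/20), radius 1/50

Only the slot chain above each t matters under D; compose those maps.
input t6: applying the 2 nested substitutions gives center (-9/20, -9/20), radius 1/50
input t1: applying the 2 nested substitutions gives center (-2/5, -9/20), radius 1/50
input t5: applying the 2 nested substitutions gives center (-1/2, 3/5), radius 1/25
input t2: applying the 3 nested substitutions gives center (-3/5, 2/5), radius 1/280
input t4: applying the 3 nested substitutions gives center (-47/80, 31/80), radius 1/320
input t3: applying the 2 nested substitutions gives center (-1/2, 1/2), radius 1/35


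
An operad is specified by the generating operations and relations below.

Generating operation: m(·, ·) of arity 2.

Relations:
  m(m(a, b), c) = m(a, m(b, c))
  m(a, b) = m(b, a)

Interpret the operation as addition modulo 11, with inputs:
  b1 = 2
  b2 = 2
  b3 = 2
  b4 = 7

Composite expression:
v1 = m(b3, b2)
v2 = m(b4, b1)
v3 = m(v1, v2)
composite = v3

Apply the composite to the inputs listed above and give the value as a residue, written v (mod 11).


2 (mod 11)


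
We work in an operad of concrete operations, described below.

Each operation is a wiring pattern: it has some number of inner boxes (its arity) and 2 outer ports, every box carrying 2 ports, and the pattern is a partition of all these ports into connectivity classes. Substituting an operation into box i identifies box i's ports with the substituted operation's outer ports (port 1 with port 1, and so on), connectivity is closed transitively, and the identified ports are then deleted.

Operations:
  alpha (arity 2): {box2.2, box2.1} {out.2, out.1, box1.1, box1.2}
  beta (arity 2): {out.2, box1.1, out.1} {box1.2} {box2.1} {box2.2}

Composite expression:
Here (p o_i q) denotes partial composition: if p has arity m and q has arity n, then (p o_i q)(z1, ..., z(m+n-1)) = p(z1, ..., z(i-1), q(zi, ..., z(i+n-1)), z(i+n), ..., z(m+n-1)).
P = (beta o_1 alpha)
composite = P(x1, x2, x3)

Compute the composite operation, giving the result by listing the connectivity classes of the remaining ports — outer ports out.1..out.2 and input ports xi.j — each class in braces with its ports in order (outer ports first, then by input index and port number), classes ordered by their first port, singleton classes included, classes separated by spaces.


{out.1, out.2, x1.1, x1.2} {x2.1, x2.2} {x3.1} {x3.2}

Connectivity passes through glued beta-boundaries; trace each wire chain.
the subtree at alpha composes to {out.1, out.2, x1.1, x1.2} {x2.1, x2.2} on (x1, x2); out.j = own outer ports
the subtree at beta composes to {out.1, out.2, x1.1, x1.2} {x2.1, x2.2} {x3.1} {x3.2} on (x1, x2, x3); out.j = own outer ports


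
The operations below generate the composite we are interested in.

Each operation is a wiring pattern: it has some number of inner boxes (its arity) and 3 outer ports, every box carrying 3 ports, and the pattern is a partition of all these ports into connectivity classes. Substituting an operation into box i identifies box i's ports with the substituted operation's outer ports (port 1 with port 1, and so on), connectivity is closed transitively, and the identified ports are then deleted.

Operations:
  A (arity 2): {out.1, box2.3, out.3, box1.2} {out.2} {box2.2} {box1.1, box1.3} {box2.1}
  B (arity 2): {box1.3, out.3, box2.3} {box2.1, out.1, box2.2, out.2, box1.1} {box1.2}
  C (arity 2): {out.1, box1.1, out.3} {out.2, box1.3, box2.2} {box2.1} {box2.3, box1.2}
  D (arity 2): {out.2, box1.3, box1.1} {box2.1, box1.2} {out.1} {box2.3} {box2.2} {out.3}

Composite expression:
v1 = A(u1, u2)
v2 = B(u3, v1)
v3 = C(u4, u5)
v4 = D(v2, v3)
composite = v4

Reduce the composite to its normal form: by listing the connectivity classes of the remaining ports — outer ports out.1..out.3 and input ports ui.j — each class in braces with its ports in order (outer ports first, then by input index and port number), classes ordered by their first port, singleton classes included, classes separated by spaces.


{out.1} {out.2, u1.2, u2.3, u3.1, u3.3, u4.1} {out.3} {u1.1, u1.3} {u2.1} {u2.2} {u3.2} {u4.2, u5.3} {u4.3, u5.2} {u5.1}

Substituting into D glues patterns; closure does the rest.
through A, on inputs (u1, u2): {out.1, out.3, u1.2, u2.3} {out.2} {u1.1, u1.3} {u2.1} {u2.2} (out.j = stage outer ports)
through B, on inputs (u3, u1, u2): {out.1, out.2, out.3, u1.2, u2.3, u3.1, u3.3} {u1.1, u1.3} {u2.1} {u2.2} {u3.2} (out.j = stage outer ports)
through C, on inputs (u4, u5): {out.1, out.3, u4.1} {out.2, u4.3, u5.2} {u4.2, u5.3} {u5.1} (out.j = stage outer ports)
through D, on inputs (u3, u1, u2, u4, u5): {out.1} {out.2, u1.2, u2.3, u3.1, u3.3, u4.1} {out.3} {u1.1, u1.3} {u2.1} {u2.2} {u3.2} {u4.2, u5.3} {u4.3, u5.2} {u5.1} (out.j = stage outer ports)


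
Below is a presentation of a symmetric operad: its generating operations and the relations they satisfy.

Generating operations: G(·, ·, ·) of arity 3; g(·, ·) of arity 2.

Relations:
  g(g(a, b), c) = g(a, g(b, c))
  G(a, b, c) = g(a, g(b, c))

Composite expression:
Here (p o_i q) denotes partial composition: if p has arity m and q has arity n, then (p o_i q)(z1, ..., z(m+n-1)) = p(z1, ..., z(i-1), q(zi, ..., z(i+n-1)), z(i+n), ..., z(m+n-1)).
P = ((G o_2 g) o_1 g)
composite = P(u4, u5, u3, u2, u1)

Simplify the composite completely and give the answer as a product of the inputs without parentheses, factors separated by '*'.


Under associativity of G, the answer is the u's in reading order.
g(u4, u5) linearizes to u4 * u5
g(u3, u2) linearizes to u3 * u2
G(g(u4, u5), g(u3, u2), u1) linearizes to u4 * u5 * u3 * u2 * u1

u4 * u5 * u3 * u2 * u1


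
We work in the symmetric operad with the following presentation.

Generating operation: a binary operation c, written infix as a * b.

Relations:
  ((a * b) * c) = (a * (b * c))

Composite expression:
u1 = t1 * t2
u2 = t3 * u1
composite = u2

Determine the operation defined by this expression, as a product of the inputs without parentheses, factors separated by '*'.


t3 * t1 * t2

Associativity of c dissolves the nesting; only the t-input order survives.
(t1 * t2) linearizes to t1 * t2
(t3 * (t1 * t2)) linearizes to t3 * t1 * t2


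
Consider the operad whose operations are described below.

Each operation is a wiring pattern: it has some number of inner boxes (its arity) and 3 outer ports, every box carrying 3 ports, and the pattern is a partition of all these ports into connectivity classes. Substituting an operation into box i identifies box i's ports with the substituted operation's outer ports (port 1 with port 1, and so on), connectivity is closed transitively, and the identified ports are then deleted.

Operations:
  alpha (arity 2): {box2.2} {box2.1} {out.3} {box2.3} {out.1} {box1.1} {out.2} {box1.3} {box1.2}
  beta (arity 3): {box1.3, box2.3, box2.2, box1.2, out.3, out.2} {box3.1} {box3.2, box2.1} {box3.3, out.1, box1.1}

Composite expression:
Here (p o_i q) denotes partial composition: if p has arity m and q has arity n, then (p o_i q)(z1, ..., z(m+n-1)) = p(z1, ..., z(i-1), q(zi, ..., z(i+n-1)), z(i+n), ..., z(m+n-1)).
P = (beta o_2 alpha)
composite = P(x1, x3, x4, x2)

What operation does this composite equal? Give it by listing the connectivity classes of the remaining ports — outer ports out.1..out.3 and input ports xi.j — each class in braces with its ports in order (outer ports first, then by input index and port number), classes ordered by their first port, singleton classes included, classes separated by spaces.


{out.1, x1.1, x2.3} {out.2, out.3, x1.2, x1.3} {x2.1} {x2.2} {x3.1} {x3.2} {x3.3} {x4.1} {x4.2} {x4.3}

Connectivity passes through glued beta-boundaries; trace each wire chain.
the subtree at alpha composes to {out.1} {out.2} {out.3} {x3.1} {x3.2} {x3.3} {x4.1} {x4.2} {x4.3} on (x3, x4); out.j = own outer ports
the subtree at beta composes to {out.1, x1.1, x2.3} {out.2, out.3, x1.2, x1.3} {x2.1} {x2.2} {x3.1} {x3.2} {x3.3} {x4.1} {x4.2} {x4.3} on (x1, x3, x4, x2); out.j = own outer ports


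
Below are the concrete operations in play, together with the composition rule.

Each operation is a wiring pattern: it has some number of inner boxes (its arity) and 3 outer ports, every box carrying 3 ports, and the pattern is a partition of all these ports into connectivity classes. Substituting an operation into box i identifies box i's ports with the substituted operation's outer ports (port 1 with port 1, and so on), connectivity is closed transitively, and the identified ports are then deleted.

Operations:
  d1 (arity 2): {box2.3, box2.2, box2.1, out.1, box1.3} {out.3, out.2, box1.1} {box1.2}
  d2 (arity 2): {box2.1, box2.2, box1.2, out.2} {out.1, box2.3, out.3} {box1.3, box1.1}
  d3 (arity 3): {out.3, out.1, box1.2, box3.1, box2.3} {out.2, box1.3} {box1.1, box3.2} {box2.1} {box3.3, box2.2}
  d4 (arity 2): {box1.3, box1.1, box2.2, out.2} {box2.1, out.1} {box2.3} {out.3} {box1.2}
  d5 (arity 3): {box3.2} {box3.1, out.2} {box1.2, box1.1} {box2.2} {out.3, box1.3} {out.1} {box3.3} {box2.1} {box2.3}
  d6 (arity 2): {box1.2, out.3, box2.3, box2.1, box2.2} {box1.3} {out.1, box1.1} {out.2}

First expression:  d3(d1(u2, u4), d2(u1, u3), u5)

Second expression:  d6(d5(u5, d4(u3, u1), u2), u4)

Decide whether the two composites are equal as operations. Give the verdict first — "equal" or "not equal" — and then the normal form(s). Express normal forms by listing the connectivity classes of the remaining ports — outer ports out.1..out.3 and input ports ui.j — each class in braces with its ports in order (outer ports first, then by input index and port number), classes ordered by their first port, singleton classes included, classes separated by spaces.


not equal; first: {out.1, out.2, out.3, u2.1, u3.3, u5.1} {u1.1, u1.3} {u1.2, u3.1, u3.2, u5.3} {u2.2} {u2.3, u4.1, u4.2, u4.3, u5.2}; second: {out.1} {out.2} {out.3, u2.1, u4.1, u4.2, u4.3} {u1.1} {u1.2, u3.1, u3.3} {u1.3} {u2.2} {u2.3} {u3.2} {u5.1, u5.2} {u5.3}

The first expression reduces to {out.1, out.2, out.3, u2.1, u3.3, u5.1} {u1.1, u1.3} {u1.2, u3.1, u3.2, u5.3} {u2.2} {u2.3, u4.1, u4.2, u4.3, u5.2}
The second expression reduces to {out.1} {out.2} {out.3, u2.1, u4.1, u4.2, u4.3} {u1.1} {u1.2, u3.1, u3.3} {u1.3} {u2.2} {u2.3} {u3.2} {u5.1, u5.2} {u5.3}
They disagree, so not equal.


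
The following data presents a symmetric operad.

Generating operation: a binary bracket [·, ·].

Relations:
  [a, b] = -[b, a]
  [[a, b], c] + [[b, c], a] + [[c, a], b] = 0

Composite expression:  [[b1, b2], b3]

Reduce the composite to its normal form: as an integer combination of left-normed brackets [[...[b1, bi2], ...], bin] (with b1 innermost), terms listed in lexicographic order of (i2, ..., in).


[[b1, b2], b3]


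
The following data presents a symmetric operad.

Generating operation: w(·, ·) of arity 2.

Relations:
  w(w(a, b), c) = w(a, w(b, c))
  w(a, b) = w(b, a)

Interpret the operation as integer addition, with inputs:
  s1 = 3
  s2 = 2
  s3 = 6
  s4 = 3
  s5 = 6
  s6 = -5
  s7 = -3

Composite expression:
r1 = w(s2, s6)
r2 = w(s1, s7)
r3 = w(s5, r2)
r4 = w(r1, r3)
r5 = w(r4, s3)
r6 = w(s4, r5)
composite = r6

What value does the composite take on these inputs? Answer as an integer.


12


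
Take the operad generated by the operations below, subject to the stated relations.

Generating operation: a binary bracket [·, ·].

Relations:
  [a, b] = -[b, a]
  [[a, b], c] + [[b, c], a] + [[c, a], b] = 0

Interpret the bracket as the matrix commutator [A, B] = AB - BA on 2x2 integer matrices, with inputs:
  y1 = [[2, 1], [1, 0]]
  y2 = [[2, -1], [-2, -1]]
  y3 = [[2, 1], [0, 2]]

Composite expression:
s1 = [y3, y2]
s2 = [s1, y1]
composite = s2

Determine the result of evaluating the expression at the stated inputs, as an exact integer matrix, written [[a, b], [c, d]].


[[-3, 2], [4, 3]]

[y3, y2] = [[-2, -3], [0, 2]]
[[y3, y2], y1] = [[-3, 2], [4, 3]]


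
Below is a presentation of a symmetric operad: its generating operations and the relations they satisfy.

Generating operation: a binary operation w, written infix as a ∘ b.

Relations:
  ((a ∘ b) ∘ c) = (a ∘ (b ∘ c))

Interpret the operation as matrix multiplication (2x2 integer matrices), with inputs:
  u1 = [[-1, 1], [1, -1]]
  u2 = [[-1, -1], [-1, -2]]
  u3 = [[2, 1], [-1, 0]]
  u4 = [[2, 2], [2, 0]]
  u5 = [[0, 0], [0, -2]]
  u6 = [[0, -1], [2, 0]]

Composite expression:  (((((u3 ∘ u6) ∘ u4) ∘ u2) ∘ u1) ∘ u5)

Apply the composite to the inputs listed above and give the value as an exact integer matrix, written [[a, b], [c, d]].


[[0, -8], [0, 0]]

(u3 ∘ u6) = [[2, -2], [0, 1]]
((u3 ∘ u6) ∘ u4) = [[0, 4], [2, 0]]
(((u3 ∘ u6) ∘ u4) ∘ u2) = [[-4, -8], [-2, -2]]
((((u3 ∘ u6) ∘ u4) ∘ u2) ∘ u1) = [[-4, 4], [0, 0]]
(((((u3 ∘ u6) ∘ u4) ∘ u2) ∘ u1) ∘ u5) = [[0, -8], [0, 0]]


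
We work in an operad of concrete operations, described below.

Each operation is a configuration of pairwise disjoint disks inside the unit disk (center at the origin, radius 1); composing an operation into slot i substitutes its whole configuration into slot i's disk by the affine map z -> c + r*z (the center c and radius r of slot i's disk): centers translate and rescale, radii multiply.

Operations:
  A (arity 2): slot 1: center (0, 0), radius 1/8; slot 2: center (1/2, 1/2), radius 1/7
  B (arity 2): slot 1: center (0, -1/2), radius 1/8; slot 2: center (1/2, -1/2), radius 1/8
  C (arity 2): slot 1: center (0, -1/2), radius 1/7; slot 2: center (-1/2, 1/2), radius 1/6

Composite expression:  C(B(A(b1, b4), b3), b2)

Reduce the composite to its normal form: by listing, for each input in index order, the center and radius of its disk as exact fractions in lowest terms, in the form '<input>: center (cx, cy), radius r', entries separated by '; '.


b1: center (0, -4/7), radius 1/448; b2: center (-1/2, 1/2), radius 1/6; b3: center (1/14, -4/7), radius 1/56; b4: center (1/112, -9/16), radius 1/392


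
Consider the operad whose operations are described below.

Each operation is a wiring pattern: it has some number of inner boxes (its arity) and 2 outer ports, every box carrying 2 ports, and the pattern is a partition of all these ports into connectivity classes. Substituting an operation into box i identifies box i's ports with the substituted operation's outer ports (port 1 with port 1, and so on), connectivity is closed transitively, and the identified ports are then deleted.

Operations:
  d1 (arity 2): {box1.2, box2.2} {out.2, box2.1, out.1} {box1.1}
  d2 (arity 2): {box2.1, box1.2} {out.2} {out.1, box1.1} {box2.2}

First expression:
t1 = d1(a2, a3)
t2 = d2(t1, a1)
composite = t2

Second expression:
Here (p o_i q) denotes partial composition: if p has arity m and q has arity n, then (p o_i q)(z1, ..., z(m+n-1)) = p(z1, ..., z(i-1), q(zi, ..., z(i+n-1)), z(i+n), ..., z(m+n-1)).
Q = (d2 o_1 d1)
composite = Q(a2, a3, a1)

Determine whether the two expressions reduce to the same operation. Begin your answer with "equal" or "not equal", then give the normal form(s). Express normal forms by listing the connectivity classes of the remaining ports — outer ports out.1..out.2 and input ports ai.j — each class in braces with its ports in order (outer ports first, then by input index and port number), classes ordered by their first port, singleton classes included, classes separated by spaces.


In normal form, the first expression is {out.1, a1.1, a3.1} {out.2} {a1.2} {a2.1} {a2.2, a3.2}
In normal form, the second expression is {out.1, a1.1, a3.1} {out.2} {a1.2} {a2.1} {a2.2, a3.2}
The normal forms match — equal.

equal; both compose to {out.1, a1.1, a3.1} {out.2} {a1.2} {a2.1} {a2.2, a3.2}


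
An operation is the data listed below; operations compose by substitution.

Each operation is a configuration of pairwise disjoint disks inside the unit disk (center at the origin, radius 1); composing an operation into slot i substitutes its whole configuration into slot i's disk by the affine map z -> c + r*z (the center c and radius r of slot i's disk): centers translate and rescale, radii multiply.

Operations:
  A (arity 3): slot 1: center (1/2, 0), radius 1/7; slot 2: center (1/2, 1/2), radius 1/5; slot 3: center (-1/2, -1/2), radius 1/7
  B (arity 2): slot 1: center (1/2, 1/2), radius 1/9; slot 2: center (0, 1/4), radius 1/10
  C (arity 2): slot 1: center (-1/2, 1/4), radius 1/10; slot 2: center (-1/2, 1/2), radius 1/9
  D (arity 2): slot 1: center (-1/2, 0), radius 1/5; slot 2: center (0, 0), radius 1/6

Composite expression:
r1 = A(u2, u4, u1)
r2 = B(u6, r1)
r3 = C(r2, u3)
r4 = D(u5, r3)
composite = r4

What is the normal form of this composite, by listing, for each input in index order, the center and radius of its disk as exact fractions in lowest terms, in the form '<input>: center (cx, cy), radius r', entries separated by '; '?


u1: center (-101/1200, 9/200), radius 1/4200; u2: center (-33/400, 11/240), radius 1/4200; u3: center (-1/12, 1/12), radius 1/54; u4: center (-33/400, 7/150), radius 1/3000; u5: center (-1/2, 0), radius 1/5; u6: center (-3/40, 1/20), radius 1/540

Below D, radii multiply path by path; the u-disk centers shift.
for u5, the 1-step affine chain lands on center (-1/2, 0), radius 1/5
for u6, the 3-step affine chain lands on center (-3/40, 1/20), radius 1/540
for u2, the 4-step affine chain lands on center (-33/400, 11/240), radius 1/4200
for u4, the 4-step affine chain lands on center (-33/400, 7/150), radius 1/3000
for u1, the 4-step affine chain lands on center (-101/1200, 9/200), radius 1/4200
for u3, the 2-step affine chain lands on center (-1/12, 1/12), radius 1/54


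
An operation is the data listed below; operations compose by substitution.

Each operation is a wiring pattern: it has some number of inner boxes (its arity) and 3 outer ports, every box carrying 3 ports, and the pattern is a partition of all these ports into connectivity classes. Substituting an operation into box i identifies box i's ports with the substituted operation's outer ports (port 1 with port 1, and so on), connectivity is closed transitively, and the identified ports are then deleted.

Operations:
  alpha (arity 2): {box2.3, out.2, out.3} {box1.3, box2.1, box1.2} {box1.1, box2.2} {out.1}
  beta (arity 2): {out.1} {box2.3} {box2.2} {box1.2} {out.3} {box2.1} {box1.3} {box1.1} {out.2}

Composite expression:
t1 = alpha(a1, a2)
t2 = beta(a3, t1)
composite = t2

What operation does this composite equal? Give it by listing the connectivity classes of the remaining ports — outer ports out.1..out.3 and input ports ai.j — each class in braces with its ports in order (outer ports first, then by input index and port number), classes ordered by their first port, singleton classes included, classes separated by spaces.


{out.1} {out.2} {out.3} {a1.1, a2.2} {a1.2, a1.3, a2.1} {a2.3} {a3.1} {a3.2} {a3.3}


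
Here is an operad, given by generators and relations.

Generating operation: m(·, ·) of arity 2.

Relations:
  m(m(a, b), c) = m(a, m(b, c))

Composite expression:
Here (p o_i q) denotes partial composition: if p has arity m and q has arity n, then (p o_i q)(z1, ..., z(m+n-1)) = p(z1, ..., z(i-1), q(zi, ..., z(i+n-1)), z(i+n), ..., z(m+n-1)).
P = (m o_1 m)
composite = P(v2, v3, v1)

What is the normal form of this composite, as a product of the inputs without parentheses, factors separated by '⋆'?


v2 ⋆ v3 ⋆ v1

Every regrouping of m is equal, so read the v-inputs in written order.
m(v2, v3) flattens to v2 ⋆ v3
m(m(v2, v3), v1) flattens to v2 ⋆ v3 ⋆ v1


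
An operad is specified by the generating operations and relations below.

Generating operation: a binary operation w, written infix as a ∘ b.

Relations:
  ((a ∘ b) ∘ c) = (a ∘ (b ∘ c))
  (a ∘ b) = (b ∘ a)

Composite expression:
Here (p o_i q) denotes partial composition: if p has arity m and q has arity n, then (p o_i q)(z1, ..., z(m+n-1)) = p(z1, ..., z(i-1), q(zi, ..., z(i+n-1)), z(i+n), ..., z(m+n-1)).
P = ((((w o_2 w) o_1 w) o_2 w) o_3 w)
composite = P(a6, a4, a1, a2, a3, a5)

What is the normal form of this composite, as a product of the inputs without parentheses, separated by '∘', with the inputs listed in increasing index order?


a1 ∘ a2 ∘ a3 ∘ a4 ∘ a5 ∘ a6


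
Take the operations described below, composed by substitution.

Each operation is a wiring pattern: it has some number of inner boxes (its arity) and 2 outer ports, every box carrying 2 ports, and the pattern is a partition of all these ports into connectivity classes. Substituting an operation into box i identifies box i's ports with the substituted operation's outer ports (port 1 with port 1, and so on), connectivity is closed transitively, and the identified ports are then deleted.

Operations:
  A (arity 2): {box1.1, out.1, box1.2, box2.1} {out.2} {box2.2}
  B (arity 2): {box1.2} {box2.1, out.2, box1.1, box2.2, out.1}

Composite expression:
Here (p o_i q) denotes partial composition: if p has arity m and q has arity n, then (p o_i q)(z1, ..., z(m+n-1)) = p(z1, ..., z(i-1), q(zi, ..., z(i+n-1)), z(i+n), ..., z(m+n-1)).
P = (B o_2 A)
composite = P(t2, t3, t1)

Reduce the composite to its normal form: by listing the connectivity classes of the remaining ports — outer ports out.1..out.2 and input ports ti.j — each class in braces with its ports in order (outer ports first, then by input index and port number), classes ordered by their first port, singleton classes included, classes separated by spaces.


{out.1, out.2, t1.1, t2.1, t3.1, t3.2} {t1.2} {t2.2}

After gluing at B, chains via deleted ports link the t-ports.
through A, on inputs (t3, t1): {out.1, t1.1, t3.1, t3.2} {out.2} {t1.2} (out.j = stage outer ports)
through B, on inputs (t2, t3, t1): {out.1, out.2, t1.1, t2.1, t3.1, t3.2} {t1.2} {t2.2} (out.j = stage outer ports)


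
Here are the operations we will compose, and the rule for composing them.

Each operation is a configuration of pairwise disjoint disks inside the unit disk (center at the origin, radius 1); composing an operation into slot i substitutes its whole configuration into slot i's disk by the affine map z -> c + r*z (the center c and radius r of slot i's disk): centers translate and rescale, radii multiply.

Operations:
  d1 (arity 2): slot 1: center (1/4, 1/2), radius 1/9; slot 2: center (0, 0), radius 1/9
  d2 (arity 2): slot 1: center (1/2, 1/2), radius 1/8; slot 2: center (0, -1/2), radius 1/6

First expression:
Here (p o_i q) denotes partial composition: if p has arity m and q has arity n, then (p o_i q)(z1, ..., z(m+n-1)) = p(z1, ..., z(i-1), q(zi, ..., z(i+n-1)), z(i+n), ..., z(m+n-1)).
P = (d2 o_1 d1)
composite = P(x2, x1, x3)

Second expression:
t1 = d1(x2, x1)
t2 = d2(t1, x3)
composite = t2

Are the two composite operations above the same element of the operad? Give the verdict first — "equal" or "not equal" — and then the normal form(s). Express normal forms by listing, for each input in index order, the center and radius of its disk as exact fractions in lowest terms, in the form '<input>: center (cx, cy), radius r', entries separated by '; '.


equal; the common form is x1: center (1/2, 1/2), radius 1/72; x2: center (17/32, 9/16), radius 1/72; x3: center (0, -1/2), radius 1/6

Normal form of the first expression: x1: center (1/2, 1/2), radius 1/72; x2: center (17/32, 9/16), radius 1/72; x3: center (0, -1/2), radius 1/6
Normal form of the second expression: x1: center (1/2, 1/2), radius 1/72; x2: center (17/32, 9/16), radius 1/72; x3: center (0, -1/2), radius 1/6
The normal forms match — equal.


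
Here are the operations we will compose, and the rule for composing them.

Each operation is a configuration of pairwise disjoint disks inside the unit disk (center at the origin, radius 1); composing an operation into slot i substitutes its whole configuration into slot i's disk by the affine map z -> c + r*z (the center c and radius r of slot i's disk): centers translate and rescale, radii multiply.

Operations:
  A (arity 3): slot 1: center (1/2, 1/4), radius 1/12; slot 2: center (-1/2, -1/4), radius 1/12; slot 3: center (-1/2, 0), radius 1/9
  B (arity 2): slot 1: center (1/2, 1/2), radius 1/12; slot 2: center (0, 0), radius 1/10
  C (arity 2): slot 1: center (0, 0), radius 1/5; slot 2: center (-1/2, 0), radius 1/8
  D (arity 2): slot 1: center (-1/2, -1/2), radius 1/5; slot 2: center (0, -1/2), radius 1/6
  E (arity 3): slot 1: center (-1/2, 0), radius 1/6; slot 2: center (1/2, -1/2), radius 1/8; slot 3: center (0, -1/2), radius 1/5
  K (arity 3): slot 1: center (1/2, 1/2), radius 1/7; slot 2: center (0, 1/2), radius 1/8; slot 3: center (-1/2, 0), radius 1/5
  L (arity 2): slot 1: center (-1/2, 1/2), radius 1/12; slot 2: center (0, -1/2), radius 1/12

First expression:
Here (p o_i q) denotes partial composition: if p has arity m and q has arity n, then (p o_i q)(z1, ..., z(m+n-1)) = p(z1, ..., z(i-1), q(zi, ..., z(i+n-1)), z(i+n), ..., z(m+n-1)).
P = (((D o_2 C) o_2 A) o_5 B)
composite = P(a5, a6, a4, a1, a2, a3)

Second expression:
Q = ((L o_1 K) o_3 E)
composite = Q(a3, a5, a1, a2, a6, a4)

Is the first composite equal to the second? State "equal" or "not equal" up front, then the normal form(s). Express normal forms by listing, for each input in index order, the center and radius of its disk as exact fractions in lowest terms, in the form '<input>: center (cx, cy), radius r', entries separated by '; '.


The first composite normalizes to a1: center (-1/60, -1/2), radius 1/270; a2: center (-7/96, -47/96), radius 1/576; a3: center (-1/12, -1/2), radius 1/480; a4: center (-1/60, -61/120), radius 1/360; a5: center (-1/2, -1/2), radius 1/5; a6: center (1/60, -59/120), radius 1/360
The second composite normalizes to a1: center (-11/20, 1/2), radius 1/360; a2: center (-8/15, 59/120), radius 1/480; a3: center (-11/24, 13/24), radius 1/84; a4: center (0, -1/2), radius 1/12; a5: center (-1/2, 13/24), radius 1/96; a6: center (-13/24, 59/120), radius 1/300
No match — not equal.

not equal; the first gives a1: center (-1/60, -1/2), radius 1/270; a2: center (-7/96, -47/96), radius 1/576; a3: center (-1/12, -1/2), radius 1/480; a4: center (-1/60, -61/120), radius 1/360; a5: center (-1/2, -1/2), radius 1/5; a6: center (1/60, -59/120), radius 1/360 and the second a1: center (-11/20, 1/2), radius 1/360; a2: center (-8/15, 59/120), radius 1/480; a3: center (-11/24, 13/24), radius 1/84; a4: center (0, -1/2), radius 1/12; a5: center (-1/2, 13/24), radius 1/96; a6: center (-13/24, 59/120), radius 1/300


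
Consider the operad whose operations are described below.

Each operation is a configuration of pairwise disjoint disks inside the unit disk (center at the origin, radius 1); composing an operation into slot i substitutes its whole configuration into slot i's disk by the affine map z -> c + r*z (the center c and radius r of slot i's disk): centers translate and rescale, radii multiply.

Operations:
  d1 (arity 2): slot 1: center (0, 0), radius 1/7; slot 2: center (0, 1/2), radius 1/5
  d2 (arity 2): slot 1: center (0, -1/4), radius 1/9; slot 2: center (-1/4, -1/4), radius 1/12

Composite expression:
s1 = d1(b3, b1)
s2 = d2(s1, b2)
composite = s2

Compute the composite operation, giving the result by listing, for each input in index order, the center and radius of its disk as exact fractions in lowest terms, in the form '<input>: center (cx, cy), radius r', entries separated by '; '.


b1: center (0, -7/36), radius 1/45; b2: center (-1/4, -1/4), radius 1/12; b3: center (0, -1/4), radius 1/63

Below d2, radii multiply path by path; the b-disk centers shift.
input b3: composing its 2 substitution steps yields center (0, -1/4), radius 1/63
input b1: composing its 2 substitution steps yields center (0, -7/36), radius 1/45
input b2: composing its 1 substitution step yields center (-1/4, -1/4), radius 1/12


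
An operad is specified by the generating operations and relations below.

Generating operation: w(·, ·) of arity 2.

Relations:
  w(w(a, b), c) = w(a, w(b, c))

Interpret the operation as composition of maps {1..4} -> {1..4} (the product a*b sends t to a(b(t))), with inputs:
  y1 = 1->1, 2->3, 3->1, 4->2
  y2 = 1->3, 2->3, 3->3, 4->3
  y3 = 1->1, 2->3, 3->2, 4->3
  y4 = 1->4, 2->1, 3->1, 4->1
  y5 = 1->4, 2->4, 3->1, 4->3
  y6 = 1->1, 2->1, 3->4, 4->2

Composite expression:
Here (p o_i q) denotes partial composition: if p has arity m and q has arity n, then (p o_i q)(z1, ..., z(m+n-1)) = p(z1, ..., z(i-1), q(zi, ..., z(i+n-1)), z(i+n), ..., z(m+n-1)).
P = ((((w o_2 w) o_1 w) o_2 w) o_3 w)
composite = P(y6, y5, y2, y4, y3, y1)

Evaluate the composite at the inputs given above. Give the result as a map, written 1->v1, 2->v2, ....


1->1, 2->1, 3->1, 4->1

w(y2, y4) = 1->3, 2->3, 3->3, 4->3
w(y5, w(y2, y4)) = 1->1, 2->1, 3->1, 4->1
w(y6, w(y5, w(y2, y4))) = 1->1, 2->1, 3->1, 4->1
w(y3, y1) = 1->1, 2->2, 3->1, 4->3
w(w(y6, w(y5, w(y2, y4))), w(y3, y1)) = 1->1, 2->1, 3->1, 4->1


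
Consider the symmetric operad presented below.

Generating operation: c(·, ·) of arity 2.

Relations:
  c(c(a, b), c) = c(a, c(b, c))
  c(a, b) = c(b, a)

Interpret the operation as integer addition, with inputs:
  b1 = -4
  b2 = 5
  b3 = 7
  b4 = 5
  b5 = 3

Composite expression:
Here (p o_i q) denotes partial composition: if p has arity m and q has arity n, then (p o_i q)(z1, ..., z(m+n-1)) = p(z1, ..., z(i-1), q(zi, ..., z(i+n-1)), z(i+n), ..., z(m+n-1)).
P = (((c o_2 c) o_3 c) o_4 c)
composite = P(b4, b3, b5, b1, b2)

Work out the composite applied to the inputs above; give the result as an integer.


16

c(b1, b2) = 1
c(b5, c(b1, b2)) = 4
c(b3, c(b5, c(b1, b2))) = 11
c(b4, c(b3, c(b5, c(b1, b2)))) = 16


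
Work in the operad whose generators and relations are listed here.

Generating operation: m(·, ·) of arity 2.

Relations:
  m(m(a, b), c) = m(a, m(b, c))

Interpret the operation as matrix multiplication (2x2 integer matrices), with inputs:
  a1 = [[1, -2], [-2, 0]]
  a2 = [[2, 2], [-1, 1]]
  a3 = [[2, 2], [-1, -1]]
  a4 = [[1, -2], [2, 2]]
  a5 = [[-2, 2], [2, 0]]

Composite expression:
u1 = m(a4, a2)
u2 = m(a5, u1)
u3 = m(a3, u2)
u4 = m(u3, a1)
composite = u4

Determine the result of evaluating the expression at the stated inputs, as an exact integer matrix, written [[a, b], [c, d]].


[[-40, -16], [20, 8]]

m(a4, a2) = [[4, 0], [2, 6]]
m(a5, m(a4, a2)) = [[-4, 12], [8, 0]]
m(a3, m(a5, m(a4, a2))) = [[8, 24], [-4, -12]]
m(m(a3, m(a5, m(a4, a2))), a1) = [[-40, -16], [20, 8]]


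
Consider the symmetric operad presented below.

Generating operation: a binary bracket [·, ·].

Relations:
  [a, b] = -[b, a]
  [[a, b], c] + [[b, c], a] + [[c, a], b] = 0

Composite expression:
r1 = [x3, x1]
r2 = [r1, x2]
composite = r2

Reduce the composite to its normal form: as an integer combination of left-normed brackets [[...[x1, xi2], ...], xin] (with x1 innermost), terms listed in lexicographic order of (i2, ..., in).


Left-normed coefficients sit on the x1-initial expansion words.
Composite bracket: [[x3, x1], x2]
Under [a, b] = ab - ba we get 4 signed associative words (2^2 = 4).
Coefficients come from the x1-initial words:
  sign of x1x3x2 is -1, so it contributes -[[x1, x3], x2]

-[[x1, x3], x2]


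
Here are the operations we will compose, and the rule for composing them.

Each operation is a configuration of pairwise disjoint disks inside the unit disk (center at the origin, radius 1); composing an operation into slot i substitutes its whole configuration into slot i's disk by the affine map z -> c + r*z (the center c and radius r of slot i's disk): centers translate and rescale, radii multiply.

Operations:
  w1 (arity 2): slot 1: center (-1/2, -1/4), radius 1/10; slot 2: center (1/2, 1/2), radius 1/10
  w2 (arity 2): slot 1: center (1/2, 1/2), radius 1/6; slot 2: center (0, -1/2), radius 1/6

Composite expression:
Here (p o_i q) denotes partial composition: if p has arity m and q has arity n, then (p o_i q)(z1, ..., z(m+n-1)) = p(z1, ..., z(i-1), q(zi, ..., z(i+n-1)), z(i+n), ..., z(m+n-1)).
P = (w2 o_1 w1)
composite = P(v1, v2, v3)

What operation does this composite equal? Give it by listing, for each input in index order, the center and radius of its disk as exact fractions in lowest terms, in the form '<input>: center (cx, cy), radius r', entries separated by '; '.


v1: center (5/12, 11/24), radius 1/60; v2: center (7/12, 7/12), radius 1/60; v3: center (0, -1/2), radius 1/6


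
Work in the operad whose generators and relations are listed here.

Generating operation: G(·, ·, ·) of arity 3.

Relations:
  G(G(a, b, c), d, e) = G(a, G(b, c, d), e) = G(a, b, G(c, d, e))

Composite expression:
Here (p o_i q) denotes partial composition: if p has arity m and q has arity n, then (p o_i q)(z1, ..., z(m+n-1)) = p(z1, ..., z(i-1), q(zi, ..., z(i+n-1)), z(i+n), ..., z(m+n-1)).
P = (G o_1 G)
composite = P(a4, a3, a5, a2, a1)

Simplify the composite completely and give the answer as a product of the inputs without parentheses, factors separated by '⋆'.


a4 ⋆ a3 ⋆ a5 ⋆ a2 ⋆ a1

Key point: G is associative — brackets drop, the a-order remains.
G(a4, a3, a5) spells out as a4 ⋆ a3 ⋆ a5
G(G(a4, a3, a5), a2, a1) spells out as a4 ⋆ a3 ⋆ a5 ⋆ a2 ⋆ a1


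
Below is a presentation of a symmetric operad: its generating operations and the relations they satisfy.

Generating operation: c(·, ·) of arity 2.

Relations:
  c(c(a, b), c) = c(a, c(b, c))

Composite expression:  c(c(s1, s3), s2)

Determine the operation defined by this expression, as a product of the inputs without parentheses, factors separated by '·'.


s1 · s3 · s2

The c-tree's shape is irrelevant; the s-reading-order decides.
c(s1, s3) flattens to s1 · s3
c(c(s1, s3), s2) flattens to s1 · s3 · s2


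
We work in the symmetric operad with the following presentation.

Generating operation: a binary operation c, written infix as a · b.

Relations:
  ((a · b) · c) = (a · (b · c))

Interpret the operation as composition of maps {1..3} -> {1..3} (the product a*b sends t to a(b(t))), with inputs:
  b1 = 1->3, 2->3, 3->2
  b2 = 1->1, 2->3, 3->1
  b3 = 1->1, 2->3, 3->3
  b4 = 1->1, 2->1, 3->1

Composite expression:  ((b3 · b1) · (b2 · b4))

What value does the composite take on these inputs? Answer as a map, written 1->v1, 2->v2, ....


(b3 · b1) = 1->3, 2->3, 3->3
(b2 · b4) = 1->1, 2->1, 3->1
((b3 · b1) · (b2 · b4)) = 1->3, 2->3, 3->3

1->3, 2->3, 3->3


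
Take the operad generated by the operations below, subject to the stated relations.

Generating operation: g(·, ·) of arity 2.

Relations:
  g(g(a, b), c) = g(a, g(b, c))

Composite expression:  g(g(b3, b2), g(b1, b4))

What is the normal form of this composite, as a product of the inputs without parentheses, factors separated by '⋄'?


b3 ⋄ b2 ⋄ b1 ⋄ b4

Under associativity of g, the answer is the b's in reading order.
g(b3, b2) spells out as b3 ⋄ b2
g(b1, b4) spells out as b1 ⋄ b4
g(g(b3, b2), g(b1, b4)) spells out as b3 ⋄ b2 ⋄ b1 ⋄ b4


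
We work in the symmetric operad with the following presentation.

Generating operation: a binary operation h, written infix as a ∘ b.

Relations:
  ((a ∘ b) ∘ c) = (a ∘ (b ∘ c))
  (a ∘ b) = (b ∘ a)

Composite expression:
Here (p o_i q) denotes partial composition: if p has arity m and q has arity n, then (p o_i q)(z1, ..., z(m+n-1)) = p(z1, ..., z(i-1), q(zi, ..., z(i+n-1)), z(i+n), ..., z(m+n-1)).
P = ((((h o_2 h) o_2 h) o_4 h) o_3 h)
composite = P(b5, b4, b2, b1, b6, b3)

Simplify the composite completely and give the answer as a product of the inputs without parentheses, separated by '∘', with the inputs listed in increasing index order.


b1 ∘ b2 ∘ b3 ∘ b4 ∘ b5 ∘ b6

Both nesting and order wash out for h; what remains is which b's occur.
(b2 ∘ b1) flattens to b2 ∘ b1
(b4 ∘ (b2 ∘ b1)) flattens to b4 ∘ b2 ∘ b1
(b6 ∘ b3) flattens to b6 ∘ b3
((b4 ∘ (b2 ∘ b1)) ∘ (b6 ∘ b3)) flattens to b4 ∘ b2 ∘ b1 ∘ b6 ∘ b3
(b5 ∘ ((b4 ∘ (b2 ∘ b1)) ∘ (b6 ∘ b3))) flattens to b5 ∘ b4 ∘ b2 ∘ b1 ∘ b6 ∘ b3
the factors in increasing index order: b1 ∘ b2 ∘ b3 ∘ b4 ∘ b5 ∘ b6


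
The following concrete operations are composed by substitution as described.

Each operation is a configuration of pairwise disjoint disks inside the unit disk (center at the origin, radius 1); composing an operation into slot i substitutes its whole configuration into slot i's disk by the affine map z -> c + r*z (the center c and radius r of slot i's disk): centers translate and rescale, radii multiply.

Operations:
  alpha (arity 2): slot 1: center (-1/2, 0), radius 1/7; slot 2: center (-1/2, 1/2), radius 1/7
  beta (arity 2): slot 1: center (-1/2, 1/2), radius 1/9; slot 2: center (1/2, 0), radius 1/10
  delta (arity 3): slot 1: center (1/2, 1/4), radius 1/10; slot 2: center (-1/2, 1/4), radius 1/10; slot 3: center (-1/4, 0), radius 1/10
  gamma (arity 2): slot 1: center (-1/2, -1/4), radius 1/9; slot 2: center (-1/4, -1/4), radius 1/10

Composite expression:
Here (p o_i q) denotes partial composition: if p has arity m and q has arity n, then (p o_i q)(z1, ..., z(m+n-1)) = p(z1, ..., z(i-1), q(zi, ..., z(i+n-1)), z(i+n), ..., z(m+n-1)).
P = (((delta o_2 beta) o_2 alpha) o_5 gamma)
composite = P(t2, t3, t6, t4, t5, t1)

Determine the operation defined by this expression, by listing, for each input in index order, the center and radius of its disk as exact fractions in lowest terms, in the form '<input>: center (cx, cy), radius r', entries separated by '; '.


Nesting under delta composes maps z -> c + r*z down each t-path.
t2 passes through 1 substitution, ending at center (1/2, 1/4), radius 1/10
t3 passes through 3 substitutions, ending at center (-5/9, 3/10), radius 1/630
t6 passes through 3 substitutions, ending at center (-5/9, 11/36), radius 1/630
t4 passes through 2 substitutions, ending at center (-9/20, 1/4), radius 1/100
t5 passes through 2 substitutions, ending at center (-3/10, -1/40), radius 1/90
t1 passes through 2 substitutions, ending at center (-11/40, -1/40), radius 1/100

t1: center (-11/40, -1/40), radius 1/100; t2: center (1/2, 1/4), radius 1/10; t3: center (-5/9, 3/10), radius 1/630; t4: center (-9/20, 1/4), radius 1/100; t5: center (-3/10, -1/40), radius 1/90; t6: center (-5/9, 11/36), radius 1/630


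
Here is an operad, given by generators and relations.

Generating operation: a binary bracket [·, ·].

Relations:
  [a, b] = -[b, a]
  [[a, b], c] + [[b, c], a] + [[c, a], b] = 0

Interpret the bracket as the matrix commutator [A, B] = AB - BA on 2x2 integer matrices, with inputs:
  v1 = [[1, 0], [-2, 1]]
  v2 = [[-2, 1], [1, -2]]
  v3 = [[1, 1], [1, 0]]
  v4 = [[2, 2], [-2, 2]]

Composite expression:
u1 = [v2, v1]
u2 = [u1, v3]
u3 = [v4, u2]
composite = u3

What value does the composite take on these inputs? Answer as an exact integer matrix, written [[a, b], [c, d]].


[[0, 0], [0, 0]]

[v2, v1] = [[-2, 0], [0, 2]]
[[v2, v1], v3] = [[0, -4], [4, 0]]
[v4, [[v2, v1], v3]] = [[0, 0], [0, 0]]


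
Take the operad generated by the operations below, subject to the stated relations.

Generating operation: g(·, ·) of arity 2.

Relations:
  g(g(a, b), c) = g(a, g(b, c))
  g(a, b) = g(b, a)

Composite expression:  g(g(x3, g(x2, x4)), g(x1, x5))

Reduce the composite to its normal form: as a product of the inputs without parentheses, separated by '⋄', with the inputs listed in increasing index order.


x1 ⋄ x2 ⋄ x3 ⋄ x4 ⋄ x5

Shape and order are irrelevant to g; the x-input set decides.
g(x2, x4) reduces to x2 ⋄ x4
g(x3, g(x2, x4)) reduces to x3 ⋄ x2 ⋄ x4
g(x1, x5) reduces to x1 ⋄ x5
g(g(x3, g(x2, x4)), g(x1, x5)) reduces to x3 ⋄ x2 ⋄ x4 ⋄ x1 ⋄ x5
the factors in increasing index order: x1 ⋄ x2 ⋄ x3 ⋄ x4 ⋄ x5
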